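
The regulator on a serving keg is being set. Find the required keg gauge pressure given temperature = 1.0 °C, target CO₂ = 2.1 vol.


psi = vols/(0.01821 + 0.09011·e^(−0.04·T)) − 14.695
psi = 2.1/(0.01821 + 0.09011·e^(−0.04·1.0)) − 14.695

5.3457 psi


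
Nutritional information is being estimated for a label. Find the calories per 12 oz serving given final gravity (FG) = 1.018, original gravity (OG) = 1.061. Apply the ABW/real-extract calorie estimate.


ABW = (OG−FG)·131.25·0.79/FG;  °P = 259 − 259/SG (for OG→OE and FG→AE);  RE = 0.1808·OE + 0.8192·AE;  Cal = (6.9·ABW + 4·(RE−0.1))·FG·3.55
ABW = (1.061 − 1.018)·131.25·0.79/1.018 = 4.3797
OE = 259 − 259/1.061 = 14.8907 °P
AE = 259 − 259/1.018 = 4.5796 °P
RE = 0.1808·14.8907 + 0.8192·4.5796 = 6.4438 °P
Cal = (6.9·4.3797 + 4·(6.4438−0.1))·1.018·3.55

200.9161 kcal


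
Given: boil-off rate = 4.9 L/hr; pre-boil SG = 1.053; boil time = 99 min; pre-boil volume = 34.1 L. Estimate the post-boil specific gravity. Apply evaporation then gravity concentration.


V_post = V_pre − rate·(t/60);  SG_post = 1 + (SG_pre−1)·V_pre/V_post
V_post = 34.1 − 4.9·(99/60) = 26.0150
SG_post = 1 + (1.053 − 1)·34.1/26.0150

1.0695


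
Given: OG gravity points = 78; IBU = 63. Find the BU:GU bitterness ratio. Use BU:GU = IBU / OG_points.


BU:GU = 63 / 78

0.8077


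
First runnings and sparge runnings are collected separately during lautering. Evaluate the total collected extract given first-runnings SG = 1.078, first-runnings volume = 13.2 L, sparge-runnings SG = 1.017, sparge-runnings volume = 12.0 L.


total = Σ (SG_i − 1)·1000·V_i
first = (1.078 − 1)·1000·13.2 = 1029.6000
sparge = (1.017 − 1)·1000·12.0 = 204.0000
total = 1029.6000 + 204.0000

1233.6000 gravity·L


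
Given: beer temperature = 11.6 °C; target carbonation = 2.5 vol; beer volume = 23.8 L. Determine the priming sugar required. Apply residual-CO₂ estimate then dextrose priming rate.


residual = 14.695·(0.01821 + 0.09011·e^(−0.04·T));  sugar = (target − residual)·4.0·V
residual = 14.695·(0.01821 + 0.09011·e^(−0.04·11.6)) = 1.1002
sugar = (2.5 − 1.1002)·4.0·23.8

133.2625 g


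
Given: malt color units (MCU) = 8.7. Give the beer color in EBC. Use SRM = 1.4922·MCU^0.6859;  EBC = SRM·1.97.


SRM = 1.4922·8.7^0.6859 = 6.5803
EBC = 6.5803·1.97

12.9631 EBC


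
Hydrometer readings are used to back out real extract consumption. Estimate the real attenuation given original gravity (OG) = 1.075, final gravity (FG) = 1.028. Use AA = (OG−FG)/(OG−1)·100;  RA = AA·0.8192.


AA = (1.075 − 1.028)/(1.075 − 1)·100 = 62.6667
RA = 62.6667·0.8192

51.3365 %


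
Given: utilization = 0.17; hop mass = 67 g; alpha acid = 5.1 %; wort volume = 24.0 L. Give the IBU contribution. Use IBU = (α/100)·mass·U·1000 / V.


IBU = (5.1/100)·67·0.17·1000 / 24.0

24.2037 IBU


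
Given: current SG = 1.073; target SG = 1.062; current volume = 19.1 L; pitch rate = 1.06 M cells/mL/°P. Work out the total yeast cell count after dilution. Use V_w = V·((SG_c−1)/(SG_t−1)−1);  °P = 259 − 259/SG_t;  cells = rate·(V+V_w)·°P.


V_w = 19.1·((1.073−1)/(1.062−1)−1) = 3.3887
V_final = 19.1 + 3.3887 = 22.4887
°P = 259 − 259/1.062 = 15.1205
cells = 1.06·22.4887·15.1205

360.4436 billion cells


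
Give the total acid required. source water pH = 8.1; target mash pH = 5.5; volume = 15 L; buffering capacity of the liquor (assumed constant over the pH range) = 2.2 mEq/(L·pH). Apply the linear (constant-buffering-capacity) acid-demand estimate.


acid = buffering capacity · (pH_source − pH_target) · V
acid = 2.2 · (8.1 − 5.5) · 15

85.8000 mEq


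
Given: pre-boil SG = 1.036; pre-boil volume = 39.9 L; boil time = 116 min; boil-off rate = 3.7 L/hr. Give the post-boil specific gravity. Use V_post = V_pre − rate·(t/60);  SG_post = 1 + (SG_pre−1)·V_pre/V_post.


V_post = 39.9 − 3.7·(116/60) = 32.7467
SG_post = 1 + (1.036 − 1)·39.9/32.7467

1.0439


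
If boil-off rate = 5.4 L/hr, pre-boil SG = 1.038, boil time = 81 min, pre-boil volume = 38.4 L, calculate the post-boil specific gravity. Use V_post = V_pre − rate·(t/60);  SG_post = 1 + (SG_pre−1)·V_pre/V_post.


V_post = 38.4 − 5.4·(81/60) = 31.1100
SG_post = 1 + (1.038 − 1)·38.4/31.1100

1.0469


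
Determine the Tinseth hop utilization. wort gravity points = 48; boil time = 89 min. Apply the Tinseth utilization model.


U = 1.65·0.000125^(GP/1000) · (1 − e^(−0.04·t))/4.15
bigness = 1.65·0.000125^(48/1000) = 1.0719
boil_factor = (1 − e^(−0.04·89))/4.15 = 0.2341
U = 1.0719 · 0.2341

0.2509


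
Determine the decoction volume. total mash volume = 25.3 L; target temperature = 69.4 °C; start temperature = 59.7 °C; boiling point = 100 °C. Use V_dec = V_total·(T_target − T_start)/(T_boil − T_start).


V_dec = 25.3·(69.4 − 59.7)/(100 − 59.7)

6.0896 L


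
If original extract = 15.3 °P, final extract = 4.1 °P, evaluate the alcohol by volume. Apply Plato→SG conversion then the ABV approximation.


SG = 259/(259 − P);  ABV = (OG − FG)·131.25
OG = 259/(259 − 15.3) = 1.0628
FG = 259/(259 − 4.1) = 1.0161
ABV = (1.0628 − 1.0161)·131.25

6.1290 % ABV


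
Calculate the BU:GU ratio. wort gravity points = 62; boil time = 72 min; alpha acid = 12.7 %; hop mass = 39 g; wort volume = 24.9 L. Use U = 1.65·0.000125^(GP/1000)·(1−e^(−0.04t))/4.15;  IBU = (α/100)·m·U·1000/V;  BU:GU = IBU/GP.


U = 1.65·0.000125^(62/1000)·(1−e^(−0.04·72))/4.15 = 0.2150
IBU = (12.7/100)·39·0.2150·1000/24.9 = 42.7586
BU:GU = 42.7586/62

0.6897


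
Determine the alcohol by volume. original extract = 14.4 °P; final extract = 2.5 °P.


SG = 259/(259 − P);  ABV = (OG − FG)·131.25
OG = 259/(259 − 14.4) = 1.0589
FG = 259/(259 − 2.5) = 1.0097
ABV = (1.0589 − 1.0097)·131.25

6.4477 % ABV


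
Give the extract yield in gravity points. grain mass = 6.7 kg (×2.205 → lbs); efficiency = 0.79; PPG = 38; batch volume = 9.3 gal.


points = lbs × PPG × eff / vol
lbs = 6.7 × 2.205 = 14.7735
points = 14.7735 × 38 × 0.79 / 9.3

47.6882 points


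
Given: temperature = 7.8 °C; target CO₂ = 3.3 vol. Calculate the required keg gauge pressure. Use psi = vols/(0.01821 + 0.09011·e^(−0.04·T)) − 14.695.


psi = 3.3/(0.01821 + 0.09011·e^(−0.04·7.8)) − 14.695

24.5119 psi


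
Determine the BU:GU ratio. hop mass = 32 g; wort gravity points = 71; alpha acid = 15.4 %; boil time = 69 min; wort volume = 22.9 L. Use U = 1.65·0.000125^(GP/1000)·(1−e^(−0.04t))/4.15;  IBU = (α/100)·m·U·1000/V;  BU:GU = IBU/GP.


U = 1.65·0.000125^(71/1000)·(1−e^(−0.04·69))/4.15 = 0.1968
IBU = (15.4/100)·32·0.1968·1000/22.9 = 42.3405
BU:GU = 42.3405/71

0.5963


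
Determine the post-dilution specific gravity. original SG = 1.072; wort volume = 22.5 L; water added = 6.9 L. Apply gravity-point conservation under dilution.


SG_new = 1 + (SG_old − 1)·V_old/(V_old + V_water)
pts = (1.072 − 1)·1000·22.5/(22.5 + 6.9) = 55.1020
SG_new = 1 + 55.1020/1000

1.0551


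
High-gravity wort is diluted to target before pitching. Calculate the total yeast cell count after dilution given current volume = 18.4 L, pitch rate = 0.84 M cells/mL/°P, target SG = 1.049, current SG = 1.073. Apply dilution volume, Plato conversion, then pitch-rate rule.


V_w = V·((SG_c−1)/(SG_t−1)−1);  °P = 259 − 259/SG_t;  cells = rate·(V+V_w)·°P
V_w = 18.4·((1.073−1)/(1.049−1)−1) = 9.0122
V_final = 18.4 + 9.0122 = 27.4122
°P = 259 − 259/1.049 = 12.0982
cells = 0.84·27.4122·12.0982

278.5764 billion cells


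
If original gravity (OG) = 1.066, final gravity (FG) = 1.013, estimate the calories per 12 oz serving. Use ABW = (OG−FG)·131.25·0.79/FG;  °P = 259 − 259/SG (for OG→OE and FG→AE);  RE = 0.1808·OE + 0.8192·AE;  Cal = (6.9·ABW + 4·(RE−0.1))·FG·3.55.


ABW = (1.066 − 1.013)·131.25·0.79/1.013 = 5.4249
OE = 259 − 259/1.066 = 16.0356 °P
AE = 259 − 259/1.013 = 3.3238 °P
RE = 0.1808·16.0356 + 0.8192·3.3238 = 5.6221 °P
Cal = (6.9·5.4249 + 4·(5.6221−0.1))·1.013·3.55

214.0439 kcal


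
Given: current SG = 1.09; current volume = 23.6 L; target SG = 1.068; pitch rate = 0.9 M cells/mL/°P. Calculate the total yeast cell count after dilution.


V_w = V·((SG_c−1)/(SG_t−1)−1);  °P = 259 − 259/SG_t;  cells = rate·(V+V_w)·°P
V_w = 23.6·((1.09−1)/(1.068−1)−1) = 7.6353
V_final = 23.6 + 7.6353 = 31.2353
°P = 259 − 259/1.068 = 16.4906
cells = 0.9·31.2353·16.4906

463.5809 billion cells


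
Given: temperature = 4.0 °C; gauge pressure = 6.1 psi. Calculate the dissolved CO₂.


vols = (P + 14.695)·(0.01821 + 0.09011·e^(−0.04·T))
vols = (6.1 + 14.695)·(0.01821 + 0.09011·e^(−0.04·4.0))

1.9755 volumes


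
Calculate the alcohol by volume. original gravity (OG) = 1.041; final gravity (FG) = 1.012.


ABV = (OG − FG) · 131.25
ABV = (1.041 − 1.012) · 131.25

3.8062 % ABV


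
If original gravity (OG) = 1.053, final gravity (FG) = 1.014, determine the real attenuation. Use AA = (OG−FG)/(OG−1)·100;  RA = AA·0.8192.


AA = (1.053 − 1.014)/(1.053 − 1)·100 = 73.5849
RA = 73.5849·0.8192

60.2808 %


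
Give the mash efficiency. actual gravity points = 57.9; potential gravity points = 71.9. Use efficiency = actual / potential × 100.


efficiency = 57.9 / 71.9 × 100

80.5285 %


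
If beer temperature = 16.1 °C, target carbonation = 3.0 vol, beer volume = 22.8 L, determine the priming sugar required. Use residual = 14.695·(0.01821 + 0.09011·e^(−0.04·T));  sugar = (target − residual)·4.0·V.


residual = 14.695·(0.01821 + 0.09011·e^(−0.04·16.1)) = 0.9630
sugar = (3.0 − 0.9630)·4.0·22.8

185.7715 g


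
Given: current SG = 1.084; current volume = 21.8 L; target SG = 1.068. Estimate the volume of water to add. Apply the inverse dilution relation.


V_water = V·((SG_curr − 1)/(SG_target − 1) − 1)
V_water = 21.8·((1.084 − 1)/(1.068 − 1) − 1)

5.1294 L


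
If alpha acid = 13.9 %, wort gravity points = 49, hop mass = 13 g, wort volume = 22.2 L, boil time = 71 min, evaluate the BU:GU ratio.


U = 1.65·0.000125^(GP/1000)·(1−e^(−0.04t))/4.15;  IBU = (α/100)·m·U·1000/V;  BU:GU = IBU/GP
U = 1.65·0.000125^(49/1000)·(1−e^(−0.04·71))/4.15 = 0.2410
IBU = (13.9/100)·13·0.2410·1000/22.2 = 19.6175
BU:GU = 19.6175/49

0.4004


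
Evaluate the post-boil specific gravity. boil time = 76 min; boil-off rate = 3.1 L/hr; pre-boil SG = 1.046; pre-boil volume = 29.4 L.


V_post = V_pre − rate·(t/60);  SG_post = 1 + (SG_pre−1)·V_pre/V_post
V_post = 29.4 − 3.1·(76/60) = 25.4733
SG_post = 1 + (1.046 − 1)·29.4/25.4733

1.0531


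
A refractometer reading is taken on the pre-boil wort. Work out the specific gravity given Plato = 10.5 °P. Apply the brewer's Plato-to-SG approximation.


SG = 259/(259 − P)
SG = 259/(259 − 10.5)

1.0423


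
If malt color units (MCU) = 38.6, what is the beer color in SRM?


SRM = 1.4922 · MCU^0.6859
SRM = 1.4922 · 38.6^0.6859

18.2838 SRM


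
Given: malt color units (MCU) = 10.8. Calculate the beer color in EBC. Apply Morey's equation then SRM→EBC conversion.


SRM = 1.4922·MCU^0.6859;  EBC = SRM·1.97
SRM = 1.4922·10.8^0.6859 = 7.6322
EBC = 7.6322·1.97

15.0355 EBC


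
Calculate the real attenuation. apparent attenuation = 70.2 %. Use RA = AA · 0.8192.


RA = 70.2 · 0.8192

57.5078 %


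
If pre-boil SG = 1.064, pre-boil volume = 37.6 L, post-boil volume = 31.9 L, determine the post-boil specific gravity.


SG_post = 1 + (SG_pre − 1)·V_pre/V_post
pts_pre = (1.064 − 1)·1000 = 64.0000
pts_post = 64.0000·37.6/31.9 = 75.4357
SG_post = 1 + 75.4357/1000

1.0754


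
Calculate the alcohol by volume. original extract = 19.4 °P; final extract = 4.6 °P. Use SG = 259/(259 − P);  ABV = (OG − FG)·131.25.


OG = 259/(259 − 19.4) = 1.0810
FG = 259/(259 − 4.6) = 1.0181
ABV = (1.0810 − 1.0181)·131.25

8.2539 % ABV


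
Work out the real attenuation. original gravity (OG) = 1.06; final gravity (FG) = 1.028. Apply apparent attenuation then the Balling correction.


AA = (OG−FG)/(OG−1)·100;  RA = AA·0.8192
AA = (1.06 − 1.028)/(1.06 − 1)·100 = 53.3333
RA = 53.3333·0.8192

43.6907 %


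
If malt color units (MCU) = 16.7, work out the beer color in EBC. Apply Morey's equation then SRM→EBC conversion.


SRM = 1.4922·MCU^0.6859;  EBC = SRM·1.97
SRM = 1.4922·16.7^0.6859 = 10.2917
EBC = 10.2917·1.97

20.2747 EBC


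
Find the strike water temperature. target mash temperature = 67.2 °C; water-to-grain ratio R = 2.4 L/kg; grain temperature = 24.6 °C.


T_strike = (0.41/R)·(T_mash − T_grain) + T_mash
T_strike = (0.41/2.4)·(67.2 − 24.6) + 67.2

74.4775 °C


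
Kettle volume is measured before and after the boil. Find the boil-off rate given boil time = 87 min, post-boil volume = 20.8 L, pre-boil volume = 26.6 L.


rate = (V_pre − V_post) / (t_min/60)
rate = (26.6 − 20.8) / (87/60)

4.0000 L/hr


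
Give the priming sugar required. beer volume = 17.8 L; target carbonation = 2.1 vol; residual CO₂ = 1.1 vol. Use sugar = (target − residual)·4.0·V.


sugar = (2.1 − 1.1)·4.0·17.8

71.2000 g


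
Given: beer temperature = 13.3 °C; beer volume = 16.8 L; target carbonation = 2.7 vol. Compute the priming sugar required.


residual = 14.695·(0.01821 + 0.09011·e^(−0.04·T));  sugar = (target − residual)·4.0·V
residual = 14.695·(0.01821 + 0.09011·e^(−0.04·13.3)) = 1.0454
sugar = (2.7 − 1.0454)·4.0·16.8

111.1858 g


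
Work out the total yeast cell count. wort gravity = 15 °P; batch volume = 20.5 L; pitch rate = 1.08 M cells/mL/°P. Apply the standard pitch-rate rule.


cells (billions) = rate · V_L · °P
cells = 1.08 · 20.5 · 15

332.1000 billion cells


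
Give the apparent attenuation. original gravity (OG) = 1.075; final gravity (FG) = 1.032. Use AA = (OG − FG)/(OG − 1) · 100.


AA = (1.075 − 1.032)/(1.075 − 1) · 100

57.3333 %


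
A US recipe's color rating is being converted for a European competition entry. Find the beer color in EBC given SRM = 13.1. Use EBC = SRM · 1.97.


EBC = 13.1 · 1.97

25.8070 EBC


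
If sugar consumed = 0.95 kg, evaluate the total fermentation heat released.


Q = m_sugar · 590 kJ/kg
Q = 0.95 · 590

560.5000 kJ


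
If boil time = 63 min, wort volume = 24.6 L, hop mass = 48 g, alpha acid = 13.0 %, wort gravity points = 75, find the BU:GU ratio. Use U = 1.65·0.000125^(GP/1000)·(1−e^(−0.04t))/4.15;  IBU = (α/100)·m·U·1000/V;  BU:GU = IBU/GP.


U = 1.65·0.000125^(75/1000)·(1−e^(−0.04·63))/4.15 = 0.1863
IBU = (13.0/100)·48·0.1863·1000/24.6 = 47.2633
BU:GU = 47.2633/75

0.6302


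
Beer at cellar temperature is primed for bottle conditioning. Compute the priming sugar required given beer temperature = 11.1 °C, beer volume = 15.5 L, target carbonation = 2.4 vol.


residual = 14.695·(0.01821 + 0.09011·e^(−0.04·T));  sugar = (target − residual)·4.0·V
residual = 14.695·(0.01821 + 0.09011·e^(−0.04·11.1)) = 1.1170
sugar = (2.4 − 1.1170)·4.0·15.5

79.5458 g


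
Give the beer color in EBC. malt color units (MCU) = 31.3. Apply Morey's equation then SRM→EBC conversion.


SRM = 1.4922·MCU^0.6859;  EBC = SRM·1.97
SRM = 1.4922·31.3^0.6859 = 15.8351
EBC = 15.8351·1.97

31.1952 EBC


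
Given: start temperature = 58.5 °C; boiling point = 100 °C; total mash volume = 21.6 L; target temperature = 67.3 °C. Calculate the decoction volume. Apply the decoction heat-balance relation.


V_dec = V_total·(T_target − T_start)/(T_boil − T_start)
V_dec = 21.6·(67.3 − 58.5)/(100 − 58.5)

4.5802 L


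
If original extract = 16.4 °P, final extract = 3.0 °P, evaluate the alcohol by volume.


SG = 259/(259 − P);  ABV = (OG − FG)·131.25
OG = 259/(259 − 16.4) = 1.0676
FG = 259/(259 − 3.0) = 1.0117
ABV = (1.0676 − 1.0117)·131.25

7.3345 % ABV


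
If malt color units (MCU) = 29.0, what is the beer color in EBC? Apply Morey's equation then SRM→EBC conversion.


SRM = 1.4922·MCU^0.6859;  EBC = SRM·1.97
SRM = 1.4922·29.0^0.6859 = 15.0275
EBC = 15.0275·1.97

29.6041 EBC


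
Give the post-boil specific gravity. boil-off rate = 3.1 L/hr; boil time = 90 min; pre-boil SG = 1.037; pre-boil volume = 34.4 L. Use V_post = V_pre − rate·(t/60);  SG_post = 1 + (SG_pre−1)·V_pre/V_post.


V_post = 34.4 − 3.1·(90/60) = 29.7500
SG_post = 1 + (1.037 − 1)·34.4/29.7500

1.0428


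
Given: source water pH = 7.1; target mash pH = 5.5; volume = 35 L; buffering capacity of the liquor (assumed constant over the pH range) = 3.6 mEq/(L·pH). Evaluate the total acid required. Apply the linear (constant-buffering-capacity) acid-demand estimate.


acid = buffering capacity · (pH_source − pH_target) · V
acid = 3.6 · (7.1 − 5.5) · 35

201.6000 mEq


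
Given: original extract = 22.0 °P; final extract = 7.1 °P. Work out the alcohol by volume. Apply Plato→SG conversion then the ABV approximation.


SG = 259/(259 − P);  ABV = (OG − FG)·131.25
OG = 259/(259 − 22.0) = 1.0928
FG = 259/(259 − 7.1) = 1.0282
ABV = (1.0928 − 1.0282)·131.25

8.4842 % ABV


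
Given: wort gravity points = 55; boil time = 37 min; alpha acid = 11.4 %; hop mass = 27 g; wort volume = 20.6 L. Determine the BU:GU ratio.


U = 1.65·0.000125^(GP/1000)·(1−e^(−0.04t))/4.15;  IBU = (α/100)·m·U·1000/V;  BU:GU = IBU/GP
U = 1.65·0.000125^(55/1000)·(1−e^(−0.04·37))/4.15 = 0.1873
IBU = (11.4/100)·27·0.1873·1000/20.6 = 27.9891
BU:GU = 27.9891/55

0.5089


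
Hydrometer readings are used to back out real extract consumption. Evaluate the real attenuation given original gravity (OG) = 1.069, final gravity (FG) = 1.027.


AA = (OG−FG)/(OG−1)·100;  RA = AA·0.8192
AA = (1.069 − 1.027)/(1.069 − 1)·100 = 60.8696
RA = 60.8696·0.8192

49.8643 %


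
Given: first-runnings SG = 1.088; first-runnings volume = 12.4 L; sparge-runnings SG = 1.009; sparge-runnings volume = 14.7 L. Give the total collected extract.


total = Σ (SG_i − 1)·1000·V_i
first = (1.088 − 1)·1000·12.4 = 1091.2000
sparge = (1.009 − 1)·1000·14.7 = 132.3000
total = 1091.2000 + 132.3000

1223.5000 gravity·L


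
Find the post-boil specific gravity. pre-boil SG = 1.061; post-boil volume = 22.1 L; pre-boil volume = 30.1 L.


SG_post = 1 + (SG_pre − 1)·V_pre/V_post
pts_pre = (1.061 − 1)·1000 = 61.0000
pts_post = 61.0000·30.1/22.1 = 83.0814
SG_post = 1 + 83.0814/1000

1.0831


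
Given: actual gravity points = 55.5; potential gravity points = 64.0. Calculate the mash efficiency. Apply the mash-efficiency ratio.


efficiency = actual / potential × 100
efficiency = 55.5 / 64.0 × 100

86.7188 %


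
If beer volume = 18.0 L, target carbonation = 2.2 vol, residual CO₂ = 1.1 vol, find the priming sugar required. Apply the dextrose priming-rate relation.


sugar = (target − residual)·4.0·V
sugar = (2.2 − 1.1)·4.0·18.0

79.2000 g


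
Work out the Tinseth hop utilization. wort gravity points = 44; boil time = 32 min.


U = 1.65·0.000125^(GP/1000) · (1 − e^(−0.04·t))/4.15
bigness = 1.65·0.000125^(44/1000) = 1.1111
boil_factor = (1 − e^(−0.04·32))/4.15 = 0.1740
U = 1.1111 · 0.1740

0.1933


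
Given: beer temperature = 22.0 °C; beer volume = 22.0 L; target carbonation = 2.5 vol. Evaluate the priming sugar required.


residual = 14.695·(0.01821 + 0.09011·e^(−0.04·T));  sugar = (target − residual)·4.0·V
residual = 14.695·(0.01821 + 0.09011·e^(−0.04·22.0)) = 0.8168
sugar = (2.5 − 0.8168)·4.0·22.0

148.1183 g


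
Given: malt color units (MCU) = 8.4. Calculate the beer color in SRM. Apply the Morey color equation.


SRM = 1.4922 · MCU^0.6859
SRM = 1.4922 · 8.4^0.6859

6.4238 SRM


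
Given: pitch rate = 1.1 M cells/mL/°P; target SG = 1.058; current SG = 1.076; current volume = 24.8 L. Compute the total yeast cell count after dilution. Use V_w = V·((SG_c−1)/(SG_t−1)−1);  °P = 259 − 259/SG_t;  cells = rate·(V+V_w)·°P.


V_w = 24.8·((1.076−1)/(1.058−1)−1) = 7.6966
V_final = 24.8 + 7.6966 = 32.4966
°P = 259 − 259/1.058 = 14.1985
cells = 1.1·32.4966·14.1985

507.5421 billion cells


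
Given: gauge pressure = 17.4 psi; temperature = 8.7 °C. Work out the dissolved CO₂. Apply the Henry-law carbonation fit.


vols = (P + 14.695)·(0.01821 + 0.09011·e^(−0.04·T))
vols = (17.4 + 14.695)·(0.01821 + 0.09011·e^(−0.04·8.7))

2.6265 volumes


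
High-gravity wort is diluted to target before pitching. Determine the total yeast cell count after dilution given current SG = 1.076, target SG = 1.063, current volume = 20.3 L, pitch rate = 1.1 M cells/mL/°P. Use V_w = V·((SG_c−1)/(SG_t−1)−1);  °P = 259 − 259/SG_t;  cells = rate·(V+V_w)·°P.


V_w = 20.3·((1.076−1)/(1.063−1)−1) = 4.1889
V_final = 20.3 + 4.1889 = 24.4889
°P = 259 − 259/1.063 = 15.3500
cells = 1.1·24.4889·15.3500

413.4936 billion cells


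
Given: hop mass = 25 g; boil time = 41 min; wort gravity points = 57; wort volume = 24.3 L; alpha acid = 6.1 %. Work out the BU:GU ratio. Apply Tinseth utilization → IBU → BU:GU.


U = 1.65·0.000125^(GP/1000)·(1−e^(−0.04t))/4.15;  IBU = (α/100)·m·U·1000/V;  BU:GU = IBU/GP
U = 1.65·0.000125^(57/1000)·(1−e^(−0.04·41))/4.15 = 0.1920
IBU = (6.1/100)·25·0.1920·1000/24.3 = 12.0495
BU:GU = 12.0495/57

0.2114


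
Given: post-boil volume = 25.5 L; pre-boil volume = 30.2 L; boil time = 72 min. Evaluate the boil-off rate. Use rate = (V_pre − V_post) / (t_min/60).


rate = (30.2 − 25.5) / (72/60)

3.9167 L/hr


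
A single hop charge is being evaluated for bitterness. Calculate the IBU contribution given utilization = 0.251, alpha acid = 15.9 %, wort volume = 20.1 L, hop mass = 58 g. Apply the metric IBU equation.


IBU = (α/100)·mass·U·1000 / V
IBU = (15.9/100)·58·0.251·1000 / 20.1

115.1603 IBU


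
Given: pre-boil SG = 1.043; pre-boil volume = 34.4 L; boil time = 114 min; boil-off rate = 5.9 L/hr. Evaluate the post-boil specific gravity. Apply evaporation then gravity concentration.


V_post = V_pre − rate·(t/60);  SG_post = 1 + (SG_pre−1)·V_pre/V_post
V_post = 34.4 − 5.9·(114/60) = 23.1900
SG_post = 1 + (1.043 − 1)·34.4/23.1900

1.0638


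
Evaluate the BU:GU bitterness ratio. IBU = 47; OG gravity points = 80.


BU:GU = IBU / OG_points
BU:GU = 47 / 80

0.5875


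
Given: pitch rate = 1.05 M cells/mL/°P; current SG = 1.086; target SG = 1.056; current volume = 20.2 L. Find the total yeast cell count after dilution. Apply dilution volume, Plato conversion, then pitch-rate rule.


V_w = V·((SG_c−1)/(SG_t−1)−1);  °P = 259 − 259/SG_t;  cells = rate·(V+V_w)·°P
V_w = 20.2·((1.086−1)/(1.056−1)−1) = 10.8214
V_final = 20.2 + 10.8214 = 31.0214
°P = 259 − 259/1.056 = 13.7348
cells = 1.05·31.0214·13.7348

447.3784 billion cells


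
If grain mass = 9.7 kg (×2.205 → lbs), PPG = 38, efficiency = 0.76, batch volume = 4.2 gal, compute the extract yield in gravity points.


points = lbs × PPG × eff / vol
lbs = 9.7 × 2.205 = 21.3885
points = 21.3885 × 38 × 0.76 / 4.2

147.0714 points


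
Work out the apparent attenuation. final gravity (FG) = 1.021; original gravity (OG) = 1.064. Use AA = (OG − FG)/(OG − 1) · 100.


AA = (1.064 − 1.021)/(1.064 − 1) · 100

67.1875 %


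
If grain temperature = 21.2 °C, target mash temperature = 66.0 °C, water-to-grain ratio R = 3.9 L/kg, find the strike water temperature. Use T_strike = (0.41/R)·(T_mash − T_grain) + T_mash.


T_strike = (0.41/3.9)·(66.0 − 21.2) + 66.0

70.7097 °C


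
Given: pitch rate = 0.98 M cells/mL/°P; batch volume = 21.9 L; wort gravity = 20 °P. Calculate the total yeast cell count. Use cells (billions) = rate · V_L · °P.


cells = 0.98 · 21.9 · 20

429.2400 billion cells


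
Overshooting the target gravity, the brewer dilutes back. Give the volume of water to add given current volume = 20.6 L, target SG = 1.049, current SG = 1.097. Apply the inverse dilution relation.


V_water = V·((SG_curr − 1)/(SG_target − 1) − 1)
V_water = 20.6·((1.097 − 1)/(1.049 − 1) − 1)

20.1796 L


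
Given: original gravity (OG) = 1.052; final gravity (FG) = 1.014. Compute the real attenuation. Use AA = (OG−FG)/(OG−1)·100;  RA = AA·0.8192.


AA = (1.052 − 1.014)/(1.052 − 1)·100 = 73.0769
RA = 73.0769·0.8192

59.8646 %


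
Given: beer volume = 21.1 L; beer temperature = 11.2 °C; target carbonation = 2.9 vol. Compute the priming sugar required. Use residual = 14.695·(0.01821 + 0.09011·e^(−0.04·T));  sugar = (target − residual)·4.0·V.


residual = 14.695·(0.01821 + 0.09011·e^(−0.04·11.2)) = 1.1136
sugar = (2.9 − 1.1136)·4.0·21.1

150.7711 g


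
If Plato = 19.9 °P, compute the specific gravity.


SG = 259/(259 − P)
SG = 259/(259 − 19.9)

1.0832


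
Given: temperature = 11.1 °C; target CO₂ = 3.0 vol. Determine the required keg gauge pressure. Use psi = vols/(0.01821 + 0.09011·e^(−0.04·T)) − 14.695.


psi = 3.0/(0.01821 + 0.09011·e^(−0.04·11.1)) − 14.695

24.7722 psi


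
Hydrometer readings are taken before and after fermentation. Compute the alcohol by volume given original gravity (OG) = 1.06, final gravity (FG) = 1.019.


ABV = (OG − FG) · 131.25
ABV = (1.06 − 1.019) · 131.25

5.3813 % ABV


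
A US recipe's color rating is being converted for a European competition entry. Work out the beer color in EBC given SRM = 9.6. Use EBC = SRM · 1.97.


EBC = 9.6 · 1.97

18.9120 EBC


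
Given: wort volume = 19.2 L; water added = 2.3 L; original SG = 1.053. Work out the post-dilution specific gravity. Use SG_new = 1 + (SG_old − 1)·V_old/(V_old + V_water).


pts = (1.053 − 1)·1000·19.2/(19.2 + 2.3) = 47.3302
SG_new = 1 + 47.3302/1000

1.0473


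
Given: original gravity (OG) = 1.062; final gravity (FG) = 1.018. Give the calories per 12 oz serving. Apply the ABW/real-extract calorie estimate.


ABW = (OG−FG)·131.25·0.79/FG;  °P = 259 − 259/SG (for OG→OE and FG→AE);  RE = 0.1808·OE + 0.8192·AE;  Cal = (6.9·ABW + 4·(RE−0.1))·FG·3.55
ABW = (1.062 − 1.018)·131.25·0.79/1.018 = 4.4816
OE = 259 − 259/1.062 = 15.1205 °P
AE = 259 − 259/1.018 = 4.5796 °P
RE = 0.1808·15.1205 + 0.8192·4.5796 = 6.4854 °P
Cal = (6.9·4.4816 + 4·(6.4854−0.1))·1.018·3.55

204.0567 kcal


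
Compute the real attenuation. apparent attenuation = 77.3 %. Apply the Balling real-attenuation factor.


RA = AA · 0.8192
RA = 77.3 · 0.8192

63.3242 %


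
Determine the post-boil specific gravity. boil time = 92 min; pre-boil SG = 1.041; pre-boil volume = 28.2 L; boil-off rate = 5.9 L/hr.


V_post = V_pre − rate·(t/60);  SG_post = 1 + (SG_pre−1)·V_pre/V_post
V_post = 28.2 − 5.9·(92/60) = 19.1533
SG_post = 1 + (1.041 − 1)·28.2/19.1533

1.0604


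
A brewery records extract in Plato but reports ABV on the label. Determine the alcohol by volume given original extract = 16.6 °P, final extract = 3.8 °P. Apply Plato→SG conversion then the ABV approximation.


SG = 259/(259 − P);  ABV = (OG − FG)·131.25
OG = 259/(259 − 16.6) = 1.0685
FG = 259/(259 − 3.8) = 1.0149
ABV = (1.0685 − 1.0149)·131.25

7.0339 % ABV


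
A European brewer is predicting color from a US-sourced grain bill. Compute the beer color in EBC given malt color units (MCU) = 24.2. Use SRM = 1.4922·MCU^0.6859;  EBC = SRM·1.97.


SRM = 1.4922·24.2^0.6859 = 13.2735
EBC = 13.2735·1.97

26.1488 EBC


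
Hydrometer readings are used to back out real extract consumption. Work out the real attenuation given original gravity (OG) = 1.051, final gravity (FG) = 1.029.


AA = (OG−FG)/(OG−1)·100;  RA = AA·0.8192
AA = (1.051 − 1.029)/(1.051 − 1)·100 = 43.1373
RA = 43.1373·0.8192

35.3380 %


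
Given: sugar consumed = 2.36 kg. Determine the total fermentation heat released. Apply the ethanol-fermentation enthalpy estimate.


Q = m_sugar · 590 kJ/kg
Q = 2.36 · 590

1392.4000 kJ


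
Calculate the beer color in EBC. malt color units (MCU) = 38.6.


SRM = 1.4922·MCU^0.6859;  EBC = SRM·1.97
SRM = 1.4922·38.6^0.6859 = 18.2838
EBC = 18.2838·1.97

36.0192 EBC


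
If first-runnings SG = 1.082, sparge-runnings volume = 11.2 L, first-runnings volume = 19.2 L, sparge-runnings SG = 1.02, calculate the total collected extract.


total = Σ (SG_i − 1)·1000·V_i
first = (1.082 − 1)·1000·19.2 = 1574.4000
sparge = (1.02 − 1)·1000·11.2 = 224.0000
total = 1574.4000 + 224.0000

1798.4000 gravity·L


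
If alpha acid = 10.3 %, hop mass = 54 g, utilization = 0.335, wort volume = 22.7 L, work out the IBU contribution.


IBU = (α/100)·mass·U·1000 / V
IBU = (10.3/100)·54·0.335·1000 / 22.7

82.0824 IBU


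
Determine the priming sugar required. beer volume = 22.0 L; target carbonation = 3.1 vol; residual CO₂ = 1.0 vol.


sugar = (target − residual)·4.0·V
sugar = (3.1 − 1.0)·4.0·22.0

184.8000 g


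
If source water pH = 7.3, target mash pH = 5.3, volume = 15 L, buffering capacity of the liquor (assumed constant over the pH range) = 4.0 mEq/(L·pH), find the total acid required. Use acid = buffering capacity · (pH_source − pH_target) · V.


acid = 4.0 · (7.3 − 5.3) · 15

120.0000 mEq


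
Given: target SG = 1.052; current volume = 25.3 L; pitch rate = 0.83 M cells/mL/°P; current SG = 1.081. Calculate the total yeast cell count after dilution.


V_w = V·((SG_c−1)/(SG_t−1)−1);  °P = 259 − 259/SG_t;  cells = rate·(V+V_w)·°P
V_w = 25.3·((1.081−1)/(1.052−1)−1) = 14.1096
V_final = 25.3 + 14.1096 = 39.4096
°P = 259 − 259/1.052 = 12.8023
cells = 0.83·39.4096·12.8023

418.7624 billion cells


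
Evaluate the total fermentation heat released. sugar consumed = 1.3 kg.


Q = m_sugar · 590 kJ/kg
Q = 1.3 · 590

767.0000 kJ


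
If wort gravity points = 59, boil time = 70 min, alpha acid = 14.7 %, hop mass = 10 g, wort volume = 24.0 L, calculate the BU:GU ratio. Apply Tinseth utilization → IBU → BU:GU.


U = 1.65·0.000125^(GP/1000)·(1−e^(−0.04t))/4.15;  IBU = (α/100)·m·U·1000/V;  BU:GU = IBU/GP
U = 1.65·0.000125^(59/1000)·(1−e^(−0.04·70))/4.15 = 0.2197
IBU = (14.7/100)·10·0.2197·1000/24.0 = 13.4590
BU:GU = 13.4590/59

0.2281


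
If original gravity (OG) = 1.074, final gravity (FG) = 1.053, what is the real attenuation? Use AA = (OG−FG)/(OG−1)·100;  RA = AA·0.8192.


AA = (1.074 − 1.053)/(1.074 − 1)·100 = 28.3784
RA = 28.3784·0.8192

23.2476 %


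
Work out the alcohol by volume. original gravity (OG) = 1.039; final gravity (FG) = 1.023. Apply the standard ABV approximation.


ABV = (OG − FG) · 131.25
ABV = (1.039 − 1.023) · 131.25

2.1000 % ABV


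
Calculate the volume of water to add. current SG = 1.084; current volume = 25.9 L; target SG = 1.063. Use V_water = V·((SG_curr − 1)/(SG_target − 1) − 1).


V_water = 25.9·((1.084 − 1)/(1.063 − 1) − 1)

8.6333 L


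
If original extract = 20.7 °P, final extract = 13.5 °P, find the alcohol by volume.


SG = 259/(259 − P);  ABV = (OG − FG)·131.25
OG = 259/(259 − 20.7) = 1.0869
FG = 259/(259 − 13.5) = 1.0550
ABV = (1.0869 − 1.0550)·131.25

4.1837 % ABV


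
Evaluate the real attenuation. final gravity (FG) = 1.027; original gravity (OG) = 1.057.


AA = (OG−FG)/(OG−1)·100;  RA = AA·0.8192
AA = (1.057 − 1.027)/(1.057 − 1)·100 = 52.6316
RA = 52.6316·0.8192

43.1158 %


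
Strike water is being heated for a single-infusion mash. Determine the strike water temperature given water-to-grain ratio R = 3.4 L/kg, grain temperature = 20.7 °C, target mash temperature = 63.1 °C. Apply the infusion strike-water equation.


T_strike = (0.41/R)·(T_mash − T_grain) + T_mash
T_strike = (0.41/3.4)·(63.1 − 20.7) + 63.1

68.2129 °C


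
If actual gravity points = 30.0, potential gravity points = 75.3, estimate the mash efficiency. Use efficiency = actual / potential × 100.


efficiency = 30.0 / 75.3 × 100

39.8406 %


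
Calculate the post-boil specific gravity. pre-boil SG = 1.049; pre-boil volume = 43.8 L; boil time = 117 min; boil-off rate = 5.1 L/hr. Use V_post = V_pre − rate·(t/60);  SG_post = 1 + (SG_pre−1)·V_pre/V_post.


V_post = 43.8 − 5.1·(117/60) = 33.8550
SG_post = 1 + (1.049 − 1)·43.8/33.8550

1.0634


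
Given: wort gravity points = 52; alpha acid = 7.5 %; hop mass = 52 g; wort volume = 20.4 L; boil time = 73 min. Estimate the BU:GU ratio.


U = 1.65·0.000125^(GP/1000)·(1−e^(−0.04t))/4.15;  IBU = (α/100)·m·U·1000/V;  BU:GU = IBU/GP
U = 1.65·0.000125^(52/1000)·(1−e^(−0.04·73))/4.15 = 0.2357
IBU = (7.5/100)·52·0.2357·1000/20.4 = 45.0642
BU:GU = 45.0642/52

0.8666


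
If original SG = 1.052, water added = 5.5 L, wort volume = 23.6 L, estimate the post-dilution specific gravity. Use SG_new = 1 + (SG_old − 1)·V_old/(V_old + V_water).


pts = (1.052 − 1)·1000·23.6/(23.6 + 5.5) = 42.1718
SG_new = 1 + 42.1718/1000

1.0422


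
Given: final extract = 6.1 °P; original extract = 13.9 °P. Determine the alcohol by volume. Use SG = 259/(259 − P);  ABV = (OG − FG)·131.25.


OG = 259/(259 − 13.9) = 1.0567
FG = 259/(259 − 6.1) = 1.0241
ABV = (1.0567 − 1.0241)·131.25

4.2776 % ABV


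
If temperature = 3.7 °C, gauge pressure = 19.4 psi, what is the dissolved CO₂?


vols = (P + 14.695)·(0.01821 + 0.09011·e^(−0.04·T))
vols = (19.4 + 14.695)·(0.01821 + 0.09011·e^(−0.04·3.7))

3.2705 volumes


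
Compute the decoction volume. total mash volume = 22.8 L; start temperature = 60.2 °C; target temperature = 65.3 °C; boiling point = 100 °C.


V_dec = V_total·(T_target − T_start)/(T_boil − T_start)
V_dec = 22.8·(65.3 − 60.2)/(100 − 60.2)

2.9216 L


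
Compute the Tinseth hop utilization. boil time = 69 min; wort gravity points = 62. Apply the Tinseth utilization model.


U = 1.65·0.000125^(GP/1000) · (1 − e^(−0.04·t))/4.15
bigness = 1.65·0.000125^(62/1000) = 0.9451
boil_factor = (1 − e^(−0.04·69))/4.15 = 0.2257
U = 0.9451 · 0.2257

0.2133


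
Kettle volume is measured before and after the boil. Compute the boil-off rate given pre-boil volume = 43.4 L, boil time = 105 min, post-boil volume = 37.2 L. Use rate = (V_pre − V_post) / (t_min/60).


rate = (43.4 − 37.2) / (105/60)

3.5429 L/hr


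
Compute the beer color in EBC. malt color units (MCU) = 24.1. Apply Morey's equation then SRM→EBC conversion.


SRM = 1.4922·MCU^0.6859;  EBC = SRM·1.97
SRM = 1.4922·24.1^0.6859 = 13.2359
EBC = 13.2359·1.97

26.0747 EBC


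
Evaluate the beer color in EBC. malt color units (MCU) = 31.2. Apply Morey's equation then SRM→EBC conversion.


SRM = 1.4922·MCU^0.6859;  EBC = SRM·1.97
SRM = 1.4922·31.2^0.6859 = 15.8004
EBC = 15.8004·1.97

31.1268 EBC


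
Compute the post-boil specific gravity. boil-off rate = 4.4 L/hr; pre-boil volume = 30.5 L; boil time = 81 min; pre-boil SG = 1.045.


V_post = V_pre − rate·(t/60);  SG_post = 1 + (SG_pre−1)·V_pre/V_post
V_post = 30.5 − 4.4·(81/60) = 24.5600
SG_post = 1 + (1.045 − 1)·30.5/24.5600

1.0559


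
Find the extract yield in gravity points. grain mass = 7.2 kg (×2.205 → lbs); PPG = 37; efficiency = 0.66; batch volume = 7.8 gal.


points = lbs × PPG × eff / vol
lbs = 7.2 × 2.205 = 15.8760
points = 15.8760 × 37 × 0.66 / 7.8

49.7041 points


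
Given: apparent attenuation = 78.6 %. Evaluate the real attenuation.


RA = AA · 0.8192
RA = 78.6 · 0.8192

64.3891 %


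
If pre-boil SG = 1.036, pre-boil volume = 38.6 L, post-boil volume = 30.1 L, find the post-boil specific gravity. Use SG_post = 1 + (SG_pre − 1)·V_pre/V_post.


pts_pre = (1.036 − 1)·1000 = 36.0000
pts_post = 36.0000·38.6/30.1 = 46.1661
SG_post = 1 + 46.1661/1000

1.0462


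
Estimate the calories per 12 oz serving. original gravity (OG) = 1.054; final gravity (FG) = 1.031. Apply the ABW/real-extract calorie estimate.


ABW = (OG−FG)·131.25·0.79/FG;  °P = 259 − 259/SG (for OG→OE and FG→AE);  RE = 0.1808·OE + 0.8192·AE;  Cal = (6.9·ABW + 4·(RE−0.1))·FG·3.55
ABW = (1.054 − 1.031)·131.25·0.79/1.031 = 2.3131
OE = 259 − 259/1.054 = 13.2694 °P
AE = 259 − 259/1.031 = 7.7876 °P
RE = 0.1808·13.2694 + 0.8192·7.7876 = 8.7787 °P
Cal = (6.9·2.3131 + 4·(8.7787−0.1))·1.031·3.55

185.4740 kcal


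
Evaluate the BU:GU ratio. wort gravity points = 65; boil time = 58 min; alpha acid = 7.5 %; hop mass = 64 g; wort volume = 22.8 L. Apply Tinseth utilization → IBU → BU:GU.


U = 1.65·0.000125^(GP/1000)·(1−e^(−0.04t))/4.15;  IBU = (α/100)·m·U·1000/V;  BU:GU = IBU/GP
U = 1.65·0.000125^(65/1000)·(1−e^(−0.04·58))/4.15 = 0.1999
IBU = (7.5/100)·64·0.1999·1000/22.8 = 42.0839
BU:GU = 42.0839/65

0.6474


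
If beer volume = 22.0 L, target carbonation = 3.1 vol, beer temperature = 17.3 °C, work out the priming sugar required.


residual = 14.695·(0.01821 + 0.09011·e^(−0.04·T));  sugar = (target − residual)·4.0·V
residual = 14.695·(0.01821 + 0.09011·e^(−0.04·17.3)) = 0.9304
sugar = (3.1 − 0.9304)·4.0·22.0

190.9214 g


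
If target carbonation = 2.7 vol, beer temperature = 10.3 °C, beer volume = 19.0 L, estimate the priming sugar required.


residual = 14.695·(0.01821 + 0.09011·e^(−0.04·T));  sugar = (target − residual)·4.0·V
residual = 14.695·(0.01821 + 0.09011·e^(−0.04·10.3)) = 1.1446
sugar = (2.7 − 1.1446)·4.0·19.0

118.2086 g


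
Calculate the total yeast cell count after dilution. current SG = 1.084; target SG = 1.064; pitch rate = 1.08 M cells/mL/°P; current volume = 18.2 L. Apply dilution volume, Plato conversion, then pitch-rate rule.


V_w = V·((SG_c−1)/(SG_t−1)−1);  °P = 259 − 259/SG_t;  cells = rate·(V+V_w)·°P
V_w = 18.2·((1.084−1)/(1.064−1)−1) = 5.6875
V_final = 18.2 + 5.6875 = 23.8875
°P = 259 − 259/1.064 = 15.5789
cells = 1.08·23.8875·15.5789

401.9135 billion cells


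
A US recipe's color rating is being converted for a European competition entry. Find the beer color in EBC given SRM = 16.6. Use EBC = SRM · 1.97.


EBC = 16.6 · 1.97

32.7020 EBC


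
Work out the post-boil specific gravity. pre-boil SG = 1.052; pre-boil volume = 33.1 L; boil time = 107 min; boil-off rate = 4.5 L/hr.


V_post = V_pre − rate·(t/60);  SG_post = 1 + (SG_pre−1)·V_pre/V_post
V_post = 33.1 − 4.5·(107/60) = 25.0750
SG_post = 1 + (1.052 − 1)·33.1/25.0750

1.0686


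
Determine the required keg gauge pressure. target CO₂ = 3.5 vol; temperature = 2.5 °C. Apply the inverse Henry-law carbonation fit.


psi = vols/(0.01821 + 0.09011·e^(−0.04·T)) − 14.695
psi = 3.5/(0.01821 + 0.09011·e^(−0.04·2.5)) − 14.695

20.3945 psi


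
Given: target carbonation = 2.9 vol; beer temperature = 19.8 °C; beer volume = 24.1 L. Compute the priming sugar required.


residual = 14.695·(0.01821 + 0.09011·e^(−0.04·T));  sugar = (target − residual)·4.0·V
residual = 14.695·(0.01821 + 0.09011·e^(−0.04·19.8)) = 0.8674
sugar = (2.9 − 0.8674)·4.0·24.1

195.9464 g


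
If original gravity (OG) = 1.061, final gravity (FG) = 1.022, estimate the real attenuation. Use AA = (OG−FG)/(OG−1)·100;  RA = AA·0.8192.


AA = (1.061 − 1.022)/(1.061 − 1)·100 = 63.9344
RA = 63.9344·0.8192

52.3751 %


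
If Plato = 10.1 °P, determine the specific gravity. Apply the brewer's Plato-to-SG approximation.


SG = 259/(259 − P)
SG = 259/(259 − 10.1)

1.0406


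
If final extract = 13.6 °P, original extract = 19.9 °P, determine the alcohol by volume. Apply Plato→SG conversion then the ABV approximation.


SG = 259/(259 − P);  ABV = (OG − FG)·131.25
OG = 259/(259 − 19.9) = 1.0832
FG = 259/(259 − 13.6) = 1.0554
ABV = (1.0832 − 1.0554)·131.25

3.6499 % ABV
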